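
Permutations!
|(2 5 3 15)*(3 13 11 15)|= 5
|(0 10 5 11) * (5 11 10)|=4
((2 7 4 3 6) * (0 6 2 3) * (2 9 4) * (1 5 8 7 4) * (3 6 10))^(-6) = (0 1 2 3 8)(4 9 7 10 5)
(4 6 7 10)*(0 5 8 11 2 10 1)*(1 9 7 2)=(0 5 8 11 1)(2 10 4 6)(7 9)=[5, 0, 10, 3, 6, 8, 2, 9, 11, 7, 4, 1]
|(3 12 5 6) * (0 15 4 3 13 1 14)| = 10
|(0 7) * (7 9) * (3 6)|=|(0 9 7)(3 6)|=6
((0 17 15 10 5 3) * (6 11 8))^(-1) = ((0 17 15 10 5 3)(6 11 8))^(-1) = (0 3 5 10 15 17)(6 8 11)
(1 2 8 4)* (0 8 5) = (0 8 4 1 2 5) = [8, 2, 5, 3, 1, 0, 6, 7, 4]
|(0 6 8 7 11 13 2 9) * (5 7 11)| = |(0 6 8 11 13 2 9)(5 7)| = 14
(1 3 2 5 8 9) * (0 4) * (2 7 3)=(0 4)(1 2 5 8 9)(3 7)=[4, 2, 5, 7, 0, 8, 6, 3, 9, 1]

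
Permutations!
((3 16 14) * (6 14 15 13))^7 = (3 16 15 13 6 14)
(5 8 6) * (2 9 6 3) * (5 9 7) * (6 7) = (2 6 9 7 5 8 3) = [0, 1, 6, 2, 4, 8, 9, 5, 3, 7]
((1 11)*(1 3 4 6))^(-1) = (1 6 4 3 11)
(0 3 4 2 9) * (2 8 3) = (0 2 9)(3 4 8) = [2, 1, 9, 4, 8, 5, 6, 7, 3, 0]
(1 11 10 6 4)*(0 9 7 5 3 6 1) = (0 9 7 5 3 6 4)(1 11 10) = [9, 11, 2, 6, 0, 3, 4, 5, 8, 7, 1, 10]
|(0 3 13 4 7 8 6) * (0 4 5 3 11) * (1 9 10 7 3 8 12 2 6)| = |(0 11)(1 9 10 7 12 2 6 4 3 13 5 8)| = 12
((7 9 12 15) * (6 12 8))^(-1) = ((6 12 15 7 9 8))^(-1) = (6 8 9 7 15 12)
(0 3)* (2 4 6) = (0 3)(2 4 6) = [3, 1, 4, 0, 6, 5, 2]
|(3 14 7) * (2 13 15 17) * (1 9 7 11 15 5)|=11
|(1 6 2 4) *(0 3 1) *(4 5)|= 7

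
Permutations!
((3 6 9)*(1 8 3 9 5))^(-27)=(9)(1 6 8 5 3)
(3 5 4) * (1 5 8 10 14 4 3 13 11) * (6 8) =(1 5 3 6 8 10 14 4 13 11) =[0, 5, 2, 6, 13, 3, 8, 7, 10, 9, 14, 1, 12, 11, 4]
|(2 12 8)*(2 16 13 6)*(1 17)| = |(1 17)(2 12 8 16 13 6)| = 6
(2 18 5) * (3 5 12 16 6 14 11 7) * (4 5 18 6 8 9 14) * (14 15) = (2 6 4 5)(3 18 12 16 8 9 15 14 11 7) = [0, 1, 6, 18, 5, 2, 4, 3, 9, 15, 10, 7, 16, 13, 11, 14, 8, 17, 12]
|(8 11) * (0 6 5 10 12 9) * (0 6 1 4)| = |(0 1 4)(5 10 12 9 6)(8 11)| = 30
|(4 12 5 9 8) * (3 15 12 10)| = |(3 15 12 5 9 8 4 10)| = 8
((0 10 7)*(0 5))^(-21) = (0 5 7 10)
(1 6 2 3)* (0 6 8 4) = [6, 8, 3, 1, 0, 5, 2, 7, 4] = (0 6 2 3 1 8 4)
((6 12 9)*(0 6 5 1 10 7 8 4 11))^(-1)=(0 11 4 8 7 10 1 5 9 12 6)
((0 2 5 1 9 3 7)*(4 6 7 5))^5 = (1 9 3 5)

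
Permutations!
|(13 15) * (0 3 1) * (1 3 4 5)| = 4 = |(0 4 5 1)(13 15)|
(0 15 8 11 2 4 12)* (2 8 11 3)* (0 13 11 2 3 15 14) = [14, 1, 4, 3, 12, 5, 6, 7, 15, 9, 10, 8, 13, 11, 0, 2] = (0 14)(2 4 12 13 11 8 15)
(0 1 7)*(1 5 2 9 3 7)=(0 5 2 9 3 7)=[5, 1, 9, 7, 4, 2, 6, 0, 8, 3]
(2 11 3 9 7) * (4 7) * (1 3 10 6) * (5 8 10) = (1 3 9 4 7 2 11 5 8 10 6) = [0, 3, 11, 9, 7, 8, 1, 2, 10, 4, 6, 5]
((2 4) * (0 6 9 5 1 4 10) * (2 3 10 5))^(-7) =(0 9 5 4 10 6 2 1 3) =((0 6 9 2 5 1 4 3 10))^(-7)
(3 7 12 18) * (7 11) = (3 11 7 12 18) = [0, 1, 2, 11, 4, 5, 6, 12, 8, 9, 10, 7, 18, 13, 14, 15, 16, 17, 3]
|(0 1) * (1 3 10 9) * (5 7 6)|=15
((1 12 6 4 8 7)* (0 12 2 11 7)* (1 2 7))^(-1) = ((0 12 6 4 8)(1 7 2 11))^(-1) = (0 8 4 6 12)(1 11 2 7)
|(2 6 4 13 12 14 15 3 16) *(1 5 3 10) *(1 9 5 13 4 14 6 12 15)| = |(1 13 15 10 9 5 3 16 2 12 6 14)| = 12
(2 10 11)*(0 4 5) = (0 4 5)(2 10 11) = [4, 1, 10, 3, 5, 0, 6, 7, 8, 9, 11, 2]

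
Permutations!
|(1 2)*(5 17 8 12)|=4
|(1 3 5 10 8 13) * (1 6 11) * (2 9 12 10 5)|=10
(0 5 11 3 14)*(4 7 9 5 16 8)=(0 16 8 4 7 9 5 11 3 14)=[16, 1, 2, 14, 7, 11, 6, 9, 4, 5, 10, 3, 12, 13, 0, 15, 8]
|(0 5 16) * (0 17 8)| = |(0 5 16 17 8)| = 5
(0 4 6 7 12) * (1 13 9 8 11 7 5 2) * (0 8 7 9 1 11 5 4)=[0, 13, 11, 3, 6, 2, 4, 12, 5, 7, 10, 9, 8, 1]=(1 13)(2 11 9 7 12 8 5)(4 6)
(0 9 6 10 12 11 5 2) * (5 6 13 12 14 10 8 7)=(0 9 13 12 11 6 8 7 5 2)(10 14)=[9, 1, 0, 3, 4, 2, 8, 5, 7, 13, 14, 6, 11, 12, 10]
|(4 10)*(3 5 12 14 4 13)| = 7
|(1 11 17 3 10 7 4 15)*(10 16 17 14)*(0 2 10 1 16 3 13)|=|(0 2 10 7 4 15 16 17 13)(1 11 14)|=9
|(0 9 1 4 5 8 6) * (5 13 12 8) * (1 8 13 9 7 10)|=|(0 7 10 1 4 9 8 6)(12 13)|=8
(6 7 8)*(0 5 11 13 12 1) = (0 5 11 13 12 1)(6 7 8) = [5, 0, 2, 3, 4, 11, 7, 8, 6, 9, 10, 13, 1, 12]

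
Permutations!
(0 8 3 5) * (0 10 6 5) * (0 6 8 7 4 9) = (0 7 4 9)(3 6 5 10 8) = [7, 1, 2, 6, 9, 10, 5, 4, 3, 0, 8]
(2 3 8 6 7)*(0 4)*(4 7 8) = (0 7 2 3 4)(6 8) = [7, 1, 3, 4, 0, 5, 8, 2, 6]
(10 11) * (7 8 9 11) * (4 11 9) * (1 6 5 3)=(1 6 5 3)(4 11 10 7 8)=[0, 6, 2, 1, 11, 3, 5, 8, 4, 9, 7, 10]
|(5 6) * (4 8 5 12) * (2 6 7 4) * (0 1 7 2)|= |(0 1 7 4 8 5 2 6 12)|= 9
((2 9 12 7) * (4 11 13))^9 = ((2 9 12 7)(4 11 13))^9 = (13)(2 9 12 7)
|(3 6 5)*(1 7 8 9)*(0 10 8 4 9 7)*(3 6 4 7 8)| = 6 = |(0 10 3 4 9 1)(5 6)|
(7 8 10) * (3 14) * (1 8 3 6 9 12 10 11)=(1 8 11)(3 14 6 9 12 10 7)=[0, 8, 2, 14, 4, 5, 9, 3, 11, 12, 7, 1, 10, 13, 6]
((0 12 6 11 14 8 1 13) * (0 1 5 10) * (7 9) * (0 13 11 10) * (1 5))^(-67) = (0 5 13 10 6 12)(1 11 14 8)(7 9)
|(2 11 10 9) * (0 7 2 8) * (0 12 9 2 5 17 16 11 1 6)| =30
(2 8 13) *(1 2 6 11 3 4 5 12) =[0, 2, 8, 4, 5, 12, 11, 7, 13, 9, 10, 3, 1, 6] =(1 2 8 13 6 11 3 4 5 12)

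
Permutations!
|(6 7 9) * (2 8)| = 6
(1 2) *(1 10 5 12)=[0, 2, 10, 3, 4, 12, 6, 7, 8, 9, 5, 11, 1]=(1 2 10 5 12)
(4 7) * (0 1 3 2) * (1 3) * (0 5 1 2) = [3, 2, 5, 0, 7, 1, 6, 4] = (0 3)(1 2 5)(4 7)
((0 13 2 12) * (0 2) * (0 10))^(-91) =((0 13 10)(2 12))^(-91) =(0 10 13)(2 12)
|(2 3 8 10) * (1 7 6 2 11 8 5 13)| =21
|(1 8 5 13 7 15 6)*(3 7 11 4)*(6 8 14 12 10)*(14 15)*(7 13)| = 36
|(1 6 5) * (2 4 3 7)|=12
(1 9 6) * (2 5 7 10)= [0, 9, 5, 3, 4, 7, 1, 10, 8, 6, 2]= (1 9 6)(2 5 7 10)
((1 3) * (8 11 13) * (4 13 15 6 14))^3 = (1 3)(4 11 14 8 6 13 15)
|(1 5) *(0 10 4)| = |(0 10 4)(1 5)| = 6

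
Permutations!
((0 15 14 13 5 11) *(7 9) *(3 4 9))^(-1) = ((0 15 14 13 5 11)(3 4 9 7))^(-1) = (0 11 5 13 14 15)(3 7 9 4)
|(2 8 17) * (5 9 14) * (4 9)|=|(2 8 17)(4 9 14 5)|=12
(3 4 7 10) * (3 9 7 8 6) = (3 4 8 6)(7 10 9) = [0, 1, 2, 4, 8, 5, 3, 10, 6, 7, 9]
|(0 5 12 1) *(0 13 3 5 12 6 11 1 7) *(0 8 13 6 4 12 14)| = |(0 14)(1 6 11)(3 5 4 12 7 8 13)| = 42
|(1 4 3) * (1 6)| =4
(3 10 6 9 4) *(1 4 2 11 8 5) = (1 4 3 10 6 9 2 11 8 5) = [0, 4, 11, 10, 3, 1, 9, 7, 5, 2, 6, 8]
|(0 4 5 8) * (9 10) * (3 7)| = 4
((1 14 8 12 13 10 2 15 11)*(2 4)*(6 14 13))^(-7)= ((1 13 10 4 2 15 11)(6 14 8 12))^(-7)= (15)(6 14 8 12)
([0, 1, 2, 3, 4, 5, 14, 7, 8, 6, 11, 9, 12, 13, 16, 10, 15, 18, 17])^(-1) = (6 9 11 10 15 16 14)(17 18)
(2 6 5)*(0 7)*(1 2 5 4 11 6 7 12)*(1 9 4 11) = (0 12 9 4 1 2 7)(6 11) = [12, 2, 7, 3, 1, 5, 11, 0, 8, 4, 10, 6, 9]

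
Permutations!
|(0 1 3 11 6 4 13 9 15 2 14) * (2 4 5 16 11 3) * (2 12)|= |(0 1 12 2 14)(4 13 9 15)(5 16 11 6)|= 20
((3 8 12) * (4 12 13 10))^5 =(3 12 4 10 13 8)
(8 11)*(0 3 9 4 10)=[3, 1, 2, 9, 10, 5, 6, 7, 11, 4, 0, 8]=(0 3 9 4 10)(8 11)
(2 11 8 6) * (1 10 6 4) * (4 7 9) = (1 10 6 2 11 8 7 9 4) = [0, 10, 11, 3, 1, 5, 2, 9, 7, 4, 6, 8]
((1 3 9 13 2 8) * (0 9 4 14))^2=((0 9 13 2 8 1 3 4 14))^2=(0 13 8 3 14 9 2 1 4)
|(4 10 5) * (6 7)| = |(4 10 5)(6 7)| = 6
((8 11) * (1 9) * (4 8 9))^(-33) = ((1 4 8 11 9))^(-33) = (1 8 9 4 11)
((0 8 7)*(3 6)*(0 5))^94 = ((0 8 7 5)(3 6))^94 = (0 7)(5 8)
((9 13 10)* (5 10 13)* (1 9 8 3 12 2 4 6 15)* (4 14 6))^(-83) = (1 3 15 8 6 10 14 5 2 9 12)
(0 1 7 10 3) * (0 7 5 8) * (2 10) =[1, 5, 10, 7, 4, 8, 6, 2, 0, 9, 3] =(0 1 5 8)(2 10 3 7)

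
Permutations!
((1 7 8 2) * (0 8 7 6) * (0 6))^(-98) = (0 2)(1 8)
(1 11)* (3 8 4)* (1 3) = (1 11 3 8 4) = [0, 11, 2, 8, 1, 5, 6, 7, 4, 9, 10, 3]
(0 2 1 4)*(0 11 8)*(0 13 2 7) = (0 7)(1 4 11 8 13 2) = [7, 4, 1, 3, 11, 5, 6, 0, 13, 9, 10, 8, 12, 2]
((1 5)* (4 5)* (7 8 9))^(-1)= (1 5 4)(7 9 8)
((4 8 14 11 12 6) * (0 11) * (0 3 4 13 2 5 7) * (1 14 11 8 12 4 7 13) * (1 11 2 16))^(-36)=((0 8 2 5 13 16 1 14 3 7)(4 12 6 11))^(-36)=(0 13 3 2 1)(5 14 8 16 7)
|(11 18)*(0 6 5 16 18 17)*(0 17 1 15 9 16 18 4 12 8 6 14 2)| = |(0 14 2)(1 15 9 16 4 12 8 6 5 18 11)| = 33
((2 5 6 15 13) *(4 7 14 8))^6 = ((2 5 6 15 13)(4 7 14 8))^6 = (2 5 6 15 13)(4 14)(7 8)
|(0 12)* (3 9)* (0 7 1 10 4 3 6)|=|(0 12 7 1 10 4 3 9 6)|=9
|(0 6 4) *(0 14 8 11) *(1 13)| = 6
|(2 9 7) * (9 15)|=4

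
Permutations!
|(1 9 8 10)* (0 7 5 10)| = |(0 7 5 10 1 9 8)| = 7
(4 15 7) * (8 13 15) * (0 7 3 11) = (0 7 4 8 13 15 3 11) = [7, 1, 2, 11, 8, 5, 6, 4, 13, 9, 10, 0, 12, 15, 14, 3]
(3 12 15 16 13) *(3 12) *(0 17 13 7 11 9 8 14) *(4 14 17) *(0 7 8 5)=(0 4 14 7 11 9 5)(8 17 13 12 15 16)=[4, 1, 2, 3, 14, 0, 6, 11, 17, 5, 10, 9, 15, 12, 7, 16, 8, 13]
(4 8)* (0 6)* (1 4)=(0 6)(1 4 8)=[6, 4, 2, 3, 8, 5, 0, 7, 1]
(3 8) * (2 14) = (2 14)(3 8) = [0, 1, 14, 8, 4, 5, 6, 7, 3, 9, 10, 11, 12, 13, 2]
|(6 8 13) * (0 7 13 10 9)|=|(0 7 13 6 8 10 9)|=7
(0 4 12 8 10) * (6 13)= (0 4 12 8 10)(6 13)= [4, 1, 2, 3, 12, 5, 13, 7, 10, 9, 0, 11, 8, 6]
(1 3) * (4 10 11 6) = (1 3)(4 10 11 6) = [0, 3, 2, 1, 10, 5, 4, 7, 8, 9, 11, 6]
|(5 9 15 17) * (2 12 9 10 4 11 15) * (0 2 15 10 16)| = |(0 2 12 9 15 17 5 16)(4 11 10)| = 24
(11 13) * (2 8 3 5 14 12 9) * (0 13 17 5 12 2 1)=[13, 0, 8, 12, 4, 14, 6, 7, 3, 1, 10, 17, 9, 11, 2, 15, 16, 5]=(0 13 11 17 5 14 2 8 3 12 9 1)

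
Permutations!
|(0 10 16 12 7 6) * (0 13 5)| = |(0 10 16 12 7 6 13 5)| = 8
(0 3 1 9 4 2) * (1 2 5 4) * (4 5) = (0 3 2)(1 9) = [3, 9, 0, 2, 4, 5, 6, 7, 8, 1]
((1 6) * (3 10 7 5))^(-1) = (1 6)(3 5 7 10)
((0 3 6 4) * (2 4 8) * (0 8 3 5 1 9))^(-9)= (0 9 1 5)(3 6)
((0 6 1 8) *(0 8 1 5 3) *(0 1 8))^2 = ((0 6 5 3 1 8))^2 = (0 5 1)(3 8 6)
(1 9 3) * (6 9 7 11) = (1 7 11 6 9 3) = [0, 7, 2, 1, 4, 5, 9, 11, 8, 3, 10, 6]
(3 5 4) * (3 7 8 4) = [0, 1, 2, 5, 7, 3, 6, 8, 4] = (3 5)(4 7 8)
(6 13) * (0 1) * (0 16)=(0 1 16)(6 13)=[1, 16, 2, 3, 4, 5, 13, 7, 8, 9, 10, 11, 12, 6, 14, 15, 0]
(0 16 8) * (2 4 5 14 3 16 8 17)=[8, 1, 4, 16, 5, 14, 6, 7, 0, 9, 10, 11, 12, 13, 3, 15, 17, 2]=(0 8)(2 4 5 14 3 16 17)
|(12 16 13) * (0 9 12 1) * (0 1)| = 5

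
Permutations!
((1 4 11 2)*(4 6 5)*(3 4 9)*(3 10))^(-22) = ((1 6 5 9 10 3 4 11 2))^(-22) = (1 3 6 4 5 11 9 2 10)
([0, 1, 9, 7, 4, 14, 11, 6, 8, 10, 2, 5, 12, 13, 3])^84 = (14)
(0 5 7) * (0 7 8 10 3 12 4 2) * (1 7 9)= [5, 7, 0, 12, 2, 8, 6, 9, 10, 1, 3, 11, 4]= (0 5 8 10 3 12 4 2)(1 7 9)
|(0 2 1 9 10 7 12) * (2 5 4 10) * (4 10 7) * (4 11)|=|(0 5 10 11 4 7 12)(1 9 2)|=21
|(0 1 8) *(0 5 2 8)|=6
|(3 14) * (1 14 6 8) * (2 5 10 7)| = 20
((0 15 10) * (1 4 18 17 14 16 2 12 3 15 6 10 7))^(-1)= (0 10 6)(1 7 15 3 12 2 16 14 17 18 4)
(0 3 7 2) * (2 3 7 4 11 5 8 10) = [7, 1, 0, 4, 11, 8, 6, 3, 10, 9, 2, 5] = (0 7 3 4 11 5 8 10 2)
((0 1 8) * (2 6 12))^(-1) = ((0 1 8)(2 6 12))^(-1) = (0 8 1)(2 12 6)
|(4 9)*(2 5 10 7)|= 4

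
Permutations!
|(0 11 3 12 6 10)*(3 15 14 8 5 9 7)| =|(0 11 15 14 8 5 9 7 3 12 6 10)| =12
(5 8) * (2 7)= (2 7)(5 8)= [0, 1, 7, 3, 4, 8, 6, 2, 5]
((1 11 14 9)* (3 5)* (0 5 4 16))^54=(0 16 4 3 5)(1 14)(9 11)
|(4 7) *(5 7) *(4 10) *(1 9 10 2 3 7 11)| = |(1 9 10 4 5 11)(2 3 7)| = 6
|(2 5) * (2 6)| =3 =|(2 5 6)|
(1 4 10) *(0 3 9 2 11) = (0 3 9 2 11)(1 4 10) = [3, 4, 11, 9, 10, 5, 6, 7, 8, 2, 1, 0]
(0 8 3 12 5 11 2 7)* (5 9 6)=(0 8 3 12 9 6 5 11 2 7)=[8, 1, 7, 12, 4, 11, 5, 0, 3, 6, 10, 2, 9]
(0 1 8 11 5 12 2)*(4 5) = (0 1 8 11 4 5 12 2) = [1, 8, 0, 3, 5, 12, 6, 7, 11, 9, 10, 4, 2]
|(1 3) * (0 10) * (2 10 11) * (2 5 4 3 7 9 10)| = 9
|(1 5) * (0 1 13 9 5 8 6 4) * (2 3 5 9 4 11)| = |(0 1 8 6 11 2 3 5 13 4)| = 10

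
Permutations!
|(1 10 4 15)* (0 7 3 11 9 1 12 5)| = |(0 7 3 11 9 1 10 4 15 12 5)| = 11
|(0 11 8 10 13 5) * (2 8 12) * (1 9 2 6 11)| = 24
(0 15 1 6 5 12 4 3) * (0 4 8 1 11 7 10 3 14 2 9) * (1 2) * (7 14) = [15, 6, 9, 4, 7, 12, 5, 10, 2, 0, 3, 14, 8, 13, 1, 11] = (0 15 11 14 1 6 5 12 8 2 9)(3 4 7 10)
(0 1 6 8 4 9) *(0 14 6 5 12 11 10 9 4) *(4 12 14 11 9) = (0 1 5 14 6 8)(4 12 9 11 10) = [1, 5, 2, 3, 12, 14, 8, 7, 0, 11, 4, 10, 9, 13, 6]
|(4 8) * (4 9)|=|(4 8 9)|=3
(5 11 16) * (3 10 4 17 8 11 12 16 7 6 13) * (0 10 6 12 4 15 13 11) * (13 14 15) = (0 10 13 3 6 11 7 12 16 5 4 17 8)(14 15) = [10, 1, 2, 6, 17, 4, 11, 12, 0, 9, 13, 7, 16, 3, 15, 14, 5, 8]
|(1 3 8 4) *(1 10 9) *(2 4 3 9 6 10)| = 2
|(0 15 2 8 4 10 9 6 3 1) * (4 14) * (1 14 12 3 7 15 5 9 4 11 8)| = 40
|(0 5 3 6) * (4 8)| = |(0 5 3 6)(4 8)| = 4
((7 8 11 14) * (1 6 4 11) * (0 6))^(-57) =((0 6 4 11 14 7 8 1))^(-57) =(0 1 8 7 14 11 4 6)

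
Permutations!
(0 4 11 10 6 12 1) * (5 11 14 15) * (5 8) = (0 4 14 15 8 5 11 10 6 12 1) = [4, 0, 2, 3, 14, 11, 12, 7, 5, 9, 6, 10, 1, 13, 15, 8]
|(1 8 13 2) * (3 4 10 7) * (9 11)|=|(1 8 13 2)(3 4 10 7)(9 11)|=4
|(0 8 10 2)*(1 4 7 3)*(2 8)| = 4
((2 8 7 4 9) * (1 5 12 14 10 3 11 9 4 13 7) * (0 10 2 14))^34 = ((0 10 3 11 9 14 2 8 1 5 12)(7 13))^34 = (0 10 3 11 9 14 2 8 1 5 12)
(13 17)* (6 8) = (6 8)(13 17) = [0, 1, 2, 3, 4, 5, 8, 7, 6, 9, 10, 11, 12, 17, 14, 15, 16, 13]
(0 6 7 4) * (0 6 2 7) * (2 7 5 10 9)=(0 7 4 6)(2 5 10 9)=[7, 1, 5, 3, 6, 10, 0, 4, 8, 2, 9]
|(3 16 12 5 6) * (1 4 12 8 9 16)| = 6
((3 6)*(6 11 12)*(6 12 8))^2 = ((12)(3 11 8 6))^2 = (12)(3 8)(6 11)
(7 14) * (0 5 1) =(0 5 1)(7 14) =[5, 0, 2, 3, 4, 1, 6, 14, 8, 9, 10, 11, 12, 13, 7]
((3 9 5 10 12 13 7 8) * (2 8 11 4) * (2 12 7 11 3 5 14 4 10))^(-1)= (2 5 8)(3 7 10 11 13 12 4 14 9)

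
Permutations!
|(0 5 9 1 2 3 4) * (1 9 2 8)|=10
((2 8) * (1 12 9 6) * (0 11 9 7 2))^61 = (0 2 12 6 11 8 7 1 9)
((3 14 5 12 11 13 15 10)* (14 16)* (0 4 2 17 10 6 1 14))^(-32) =(0 17 16 2 3 4 10)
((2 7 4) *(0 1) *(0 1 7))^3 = (0 2 4 7)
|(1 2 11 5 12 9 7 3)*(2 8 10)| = 10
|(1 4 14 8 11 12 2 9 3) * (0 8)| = 10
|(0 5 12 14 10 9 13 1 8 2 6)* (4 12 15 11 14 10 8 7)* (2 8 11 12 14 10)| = 24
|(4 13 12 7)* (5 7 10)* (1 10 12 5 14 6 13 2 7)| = 6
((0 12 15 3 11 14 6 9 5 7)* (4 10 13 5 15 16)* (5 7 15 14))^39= ((0 12 16 4 10 13 7)(3 11 5 15)(6 9 14))^39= (0 10 12 13 16 7 4)(3 15 5 11)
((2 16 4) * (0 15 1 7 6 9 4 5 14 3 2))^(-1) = (0 4 9 6 7 1 15)(2 3 14 5 16)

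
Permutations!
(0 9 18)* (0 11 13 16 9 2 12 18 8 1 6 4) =(0 2 12 18 11 13 16 9 8 1 6 4) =[2, 6, 12, 3, 0, 5, 4, 7, 1, 8, 10, 13, 18, 16, 14, 15, 9, 17, 11]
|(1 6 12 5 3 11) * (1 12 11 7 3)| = 10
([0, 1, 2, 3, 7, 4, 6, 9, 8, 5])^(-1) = (4 5 9 7)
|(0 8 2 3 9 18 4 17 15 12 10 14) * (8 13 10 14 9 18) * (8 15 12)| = 13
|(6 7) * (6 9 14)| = |(6 7 9 14)| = 4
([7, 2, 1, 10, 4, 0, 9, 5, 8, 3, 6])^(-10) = (0 5 7)(3 6)(9 10)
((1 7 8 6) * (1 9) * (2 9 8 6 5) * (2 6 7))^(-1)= ((1 2 9)(5 6 8))^(-1)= (1 9 2)(5 8 6)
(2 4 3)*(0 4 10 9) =(0 4 3 2 10 9) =[4, 1, 10, 2, 3, 5, 6, 7, 8, 0, 9]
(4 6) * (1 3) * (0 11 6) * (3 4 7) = (0 11 6 7 3 1 4) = [11, 4, 2, 1, 0, 5, 7, 3, 8, 9, 10, 6]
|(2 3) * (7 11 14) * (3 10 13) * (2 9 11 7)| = 7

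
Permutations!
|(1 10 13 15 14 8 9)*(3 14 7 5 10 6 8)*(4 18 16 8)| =|(1 6 4 18 16 8 9)(3 14)(5 10 13 15 7)| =70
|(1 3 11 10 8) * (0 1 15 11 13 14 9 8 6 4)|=|(0 1 3 13 14 9 8 15 11 10 6 4)|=12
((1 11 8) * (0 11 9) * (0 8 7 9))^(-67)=(0 1 8 9 7 11)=((0 11 7 9 8 1))^(-67)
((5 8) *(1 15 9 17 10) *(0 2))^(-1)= ((0 2)(1 15 9 17 10)(5 8))^(-1)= (0 2)(1 10 17 9 15)(5 8)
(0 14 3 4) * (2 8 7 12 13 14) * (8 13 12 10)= [2, 1, 13, 4, 0, 5, 6, 10, 7, 9, 8, 11, 12, 14, 3]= (0 2 13 14 3 4)(7 10 8)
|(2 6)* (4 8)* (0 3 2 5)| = |(0 3 2 6 5)(4 8)| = 10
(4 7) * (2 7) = [0, 1, 7, 3, 2, 5, 6, 4] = (2 7 4)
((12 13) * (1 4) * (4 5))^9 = (12 13)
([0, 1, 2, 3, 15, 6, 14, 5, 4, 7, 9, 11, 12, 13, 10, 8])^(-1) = [0, 1, 2, 3, 8, 7, 5, 9, 15, 10, 14, 11, 12, 13, 6, 4]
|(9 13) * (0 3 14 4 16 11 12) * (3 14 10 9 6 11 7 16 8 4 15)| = |(0 14 15 3 10 9 13 6 11 12)(4 8)(7 16)| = 10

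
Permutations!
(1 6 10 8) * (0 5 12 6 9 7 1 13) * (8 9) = (0 5 12 6 10 9 7 1 8 13) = [5, 8, 2, 3, 4, 12, 10, 1, 13, 7, 9, 11, 6, 0]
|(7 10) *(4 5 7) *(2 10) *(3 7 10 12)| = |(2 12 3 7)(4 5 10)| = 12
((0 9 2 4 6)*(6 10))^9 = ((0 9 2 4 10 6))^9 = (0 4)(2 6)(9 10)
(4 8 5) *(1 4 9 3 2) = (1 4 8 5 9 3 2) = [0, 4, 1, 2, 8, 9, 6, 7, 5, 3]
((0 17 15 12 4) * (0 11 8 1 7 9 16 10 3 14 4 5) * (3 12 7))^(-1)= (0 5 12 10 16 9 7 15 17)(1 8 11 4 14 3)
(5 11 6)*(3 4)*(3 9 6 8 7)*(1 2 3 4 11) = [0, 2, 3, 11, 9, 1, 5, 4, 7, 6, 10, 8] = (1 2 3 11 8 7 4 9 6 5)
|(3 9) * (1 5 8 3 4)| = |(1 5 8 3 9 4)| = 6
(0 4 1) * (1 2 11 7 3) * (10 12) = (0 4 2 11 7 3 1)(10 12) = [4, 0, 11, 1, 2, 5, 6, 3, 8, 9, 12, 7, 10]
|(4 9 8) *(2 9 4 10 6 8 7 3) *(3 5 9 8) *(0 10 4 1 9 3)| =|(0 10 6)(1 9 7 5 3 2 8 4)| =24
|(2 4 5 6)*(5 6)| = 3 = |(2 4 6)|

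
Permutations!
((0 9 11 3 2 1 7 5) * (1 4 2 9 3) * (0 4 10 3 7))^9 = ((0 7 5 4 2 10 3 9 11 1))^9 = (0 1 11 9 3 10 2 4 5 7)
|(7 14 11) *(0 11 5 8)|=|(0 11 7 14 5 8)|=6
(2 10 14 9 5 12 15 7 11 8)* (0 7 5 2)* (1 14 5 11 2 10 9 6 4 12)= (0 7 2 9 10 5 1 14 6 4 12 15 11 8)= [7, 14, 9, 3, 12, 1, 4, 2, 0, 10, 5, 8, 15, 13, 6, 11]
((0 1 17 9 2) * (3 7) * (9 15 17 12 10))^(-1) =(0 2 9 10 12 1)(3 7)(15 17)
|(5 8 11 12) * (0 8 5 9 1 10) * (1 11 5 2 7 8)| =|(0 1 10)(2 7 8 5)(9 11 12)| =12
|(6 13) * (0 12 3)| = |(0 12 3)(6 13)| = 6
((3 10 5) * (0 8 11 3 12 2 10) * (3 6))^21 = ((0 8 11 6 3)(2 10 5 12))^21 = (0 8 11 6 3)(2 10 5 12)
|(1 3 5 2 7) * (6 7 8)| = |(1 3 5 2 8 6 7)| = 7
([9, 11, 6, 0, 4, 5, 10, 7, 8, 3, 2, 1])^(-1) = [3, 11, 10, 9, 4, 5, 2, 7, 8, 0, 6, 1]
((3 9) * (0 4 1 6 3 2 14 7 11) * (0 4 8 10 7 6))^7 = (2 6 9 14 3)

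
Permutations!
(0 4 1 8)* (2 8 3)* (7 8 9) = (0 4 1 3 2 9 7 8) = [4, 3, 9, 2, 1, 5, 6, 8, 0, 7]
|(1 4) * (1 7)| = |(1 4 7)| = 3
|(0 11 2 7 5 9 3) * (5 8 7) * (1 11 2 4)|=30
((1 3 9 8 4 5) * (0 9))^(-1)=(0 3 1 5 4 8 9)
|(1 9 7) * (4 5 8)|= 3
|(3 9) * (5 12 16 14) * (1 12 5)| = 4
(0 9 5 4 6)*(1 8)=(0 9 5 4 6)(1 8)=[9, 8, 2, 3, 6, 4, 0, 7, 1, 5]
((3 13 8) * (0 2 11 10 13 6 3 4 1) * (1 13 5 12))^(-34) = ((0 2 11 10 5 12 1)(3 6)(4 13 8))^(-34) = (0 2 11 10 5 12 1)(4 8 13)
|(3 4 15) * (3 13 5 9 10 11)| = 8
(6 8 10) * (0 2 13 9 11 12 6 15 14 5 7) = (0 2 13 9 11 12 6 8 10 15 14 5 7) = [2, 1, 13, 3, 4, 7, 8, 0, 10, 11, 15, 12, 6, 9, 5, 14]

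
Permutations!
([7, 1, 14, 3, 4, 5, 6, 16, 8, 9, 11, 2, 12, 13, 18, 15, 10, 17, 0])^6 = [14, 1, 10, 3, 4, 5, 6, 18, 8, 9, 7, 16, 12, 13, 11, 15, 0, 17, 2]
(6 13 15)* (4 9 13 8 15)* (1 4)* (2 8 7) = (1 4 9 13)(2 8 15 6 7) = [0, 4, 8, 3, 9, 5, 7, 2, 15, 13, 10, 11, 12, 1, 14, 6]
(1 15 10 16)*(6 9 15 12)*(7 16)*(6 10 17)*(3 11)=(1 12 10 7 16)(3 11)(6 9 15 17)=[0, 12, 2, 11, 4, 5, 9, 16, 8, 15, 7, 3, 10, 13, 14, 17, 1, 6]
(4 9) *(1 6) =(1 6)(4 9) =[0, 6, 2, 3, 9, 5, 1, 7, 8, 4]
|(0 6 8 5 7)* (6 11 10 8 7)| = 7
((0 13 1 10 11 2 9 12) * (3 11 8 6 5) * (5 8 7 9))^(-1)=((0 13 1 10 7 9 12)(2 5 3 11)(6 8))^(-1)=(0 12 9 7 10 1 13)(2 11 3 5)(6 8)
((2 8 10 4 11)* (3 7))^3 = (2 4 8 11 10)(3 7)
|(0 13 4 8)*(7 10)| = |(0 13 4 8)(7 10)| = 4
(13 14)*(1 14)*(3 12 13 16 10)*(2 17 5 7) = (1 14 16 10 3 12 13)(2 17 5 7) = [0, 14, 17, 12, 4, 7, 6, 2, 8, 9, 3, 11, 13, 1, 16, 15, 10, 5]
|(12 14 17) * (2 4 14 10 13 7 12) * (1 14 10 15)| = |(1 14 17 2 4 10 13 7 12 15)| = 10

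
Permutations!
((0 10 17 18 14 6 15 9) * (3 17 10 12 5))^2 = ((0 12 5 3 17 18 14 6 15 9))^2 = (0 5 17 14 15)(3 18 6 9 12)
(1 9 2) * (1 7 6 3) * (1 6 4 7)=(1 9 2)(3 6)(4 7)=[0, 9, 1, 6, 7, 5, 3, 4, 8, 2]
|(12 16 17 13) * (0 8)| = |(0 8)(12 16 17 13)| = 4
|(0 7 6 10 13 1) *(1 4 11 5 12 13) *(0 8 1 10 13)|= 8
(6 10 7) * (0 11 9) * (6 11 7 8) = (0 7 11 9)(6 10 8) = [7, 1, 2, 3, 4, 5, 10, 11, 6, 0, 8, 9]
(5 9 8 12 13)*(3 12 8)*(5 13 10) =[0, 1, 2, 12, 4, 9, 6, 7, 8, 3, 5, 11, 10, 13] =(13)(3 12 10 5 9)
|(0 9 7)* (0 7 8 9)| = 2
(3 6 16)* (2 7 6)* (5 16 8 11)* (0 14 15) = (0 14 15)(2 7 6 8 11 5 16 3) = [14, 1, 7, 2, 4, 16, 8, 6, 11, 9, 10, 5, 12, 13, 15, 0, 3]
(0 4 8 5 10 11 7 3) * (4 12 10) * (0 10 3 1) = (0 12 3 10 11 7 1)(4 8 5) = [12, 0, 2, 10, 8, 4, 6, 1, 5, 9, 11, 7, 3]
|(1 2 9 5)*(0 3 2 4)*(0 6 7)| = 9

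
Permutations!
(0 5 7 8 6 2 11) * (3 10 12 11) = (0 5 7 8 6 2 3 10 12 11) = [5, 1, 3, 10, 4, 7, 2, 8, 6, 9, 12, 0, 11]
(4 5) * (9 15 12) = [0, 1, 2, 3, 5, 4, 6, 7, 8, 15, 10, 11, 9, 13, 14, 12] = (4 5)(9 15 12)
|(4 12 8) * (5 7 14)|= |(4 12 8)(5 7 14)|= 3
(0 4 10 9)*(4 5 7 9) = (0 5 7 9)(4 10) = [5, 1, 2, 3, 10, 7, 6, 9, 8, 0, 4]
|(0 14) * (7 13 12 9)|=4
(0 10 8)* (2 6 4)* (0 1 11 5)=[10, 11, 6, 3, 2, 0, 4, 7, 1, 9, 8, 5]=(0 10 8 1 11 5)(2 6 4)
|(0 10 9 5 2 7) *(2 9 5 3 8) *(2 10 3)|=|(0 3 8 10 5 9 2 7)|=8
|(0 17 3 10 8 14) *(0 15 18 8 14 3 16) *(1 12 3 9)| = |(0 17 16)(1 12 3 10 14 15 18 8 9)| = 9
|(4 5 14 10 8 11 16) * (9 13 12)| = |(4 5 14 10 8 11 16)(9 13 12)| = 21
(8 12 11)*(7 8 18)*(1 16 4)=[0, 16, 2, 3, 1, 5, 6, 8, 12, 9, 10, 18, 11, 13, 14, 15, 4, 17, 7]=(1 16 4)(7 8 12 11 18)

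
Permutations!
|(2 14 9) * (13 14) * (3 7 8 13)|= |(2 3 7 8 13 14 9)|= 7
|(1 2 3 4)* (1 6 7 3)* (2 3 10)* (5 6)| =8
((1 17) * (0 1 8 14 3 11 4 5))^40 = ((0 1 17 8 14 3 11 4 5))^40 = (0 14 5 8 4 17 11 1 3)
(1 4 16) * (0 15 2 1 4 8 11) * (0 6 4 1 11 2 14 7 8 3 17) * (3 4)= (0 15 14 7 8 2 11 6 3 17)(1 4 16)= [15, 4, 11, 17, 16, 5, 3, 8, 2, 9, 10, 6, 12, 13, 7, 14, 1, 0]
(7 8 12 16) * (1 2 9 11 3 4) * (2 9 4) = (1 9 11 3 2 4)(7 8 12 16) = [0, 9, 4, 2, 1, 5, 6, 8, 12, 11, 10, 3, 16, 13, 14, 15, 7]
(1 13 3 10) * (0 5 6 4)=(0 5 6 4)(1 13 3 10)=[5, 13, 2, 10, 0, 6, 4, 7, 8, 9, 1, 11, 12, 3]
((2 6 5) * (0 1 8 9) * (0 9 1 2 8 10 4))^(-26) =((0 2 6 5 8 1 10 4))^(-26) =(0 10 8 6)(1 5 2 4)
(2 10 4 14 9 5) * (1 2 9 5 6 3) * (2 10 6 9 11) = [0, 10, 6, 1, 14, 11, 3, 7, 8, 9, 4, 2, 12, 13, 5] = (1 10 4 14 5 11 2 6 3)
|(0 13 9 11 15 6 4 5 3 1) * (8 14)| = 10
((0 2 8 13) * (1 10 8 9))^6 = ((0 2 9 1 10 8 13))^6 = (0 13 8 10 1 9 2)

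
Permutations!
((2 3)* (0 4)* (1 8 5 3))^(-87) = (0 4)(1 3 8 2 5)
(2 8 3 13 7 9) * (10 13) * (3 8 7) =(2 7 9)(3 10 13) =[0, 1, 7, 10, 4, 5, 6, 9, 8, 2, 13, 11, 12, 3]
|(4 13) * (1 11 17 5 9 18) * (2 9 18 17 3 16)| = |(1 11 3 16 2 9 17 5 18)(4 13)| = 18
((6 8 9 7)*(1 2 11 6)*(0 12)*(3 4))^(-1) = (0 12)(1 7 9 8 6 11 2)(3 4)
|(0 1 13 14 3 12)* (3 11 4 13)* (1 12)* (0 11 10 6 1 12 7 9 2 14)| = 13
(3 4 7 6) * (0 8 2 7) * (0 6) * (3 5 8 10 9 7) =[10, 1, 3, 4, 6, 8, 5, 0, 2, 7, 9] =(0 10 9 7)(2 3 4 6 5 8)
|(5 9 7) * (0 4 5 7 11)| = |(0 4 5 9 11)| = 5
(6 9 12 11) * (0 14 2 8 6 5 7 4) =(0 14 2 8 6 9 12 11 5 7 4) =[14, 1, 8, 3, 0, 7, 9, 4, 6, 12, 10, 5, 11, 13, 2]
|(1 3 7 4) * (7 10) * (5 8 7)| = 7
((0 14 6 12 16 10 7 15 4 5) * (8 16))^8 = (0 15 16 6 5 7 8 14 4 10 12)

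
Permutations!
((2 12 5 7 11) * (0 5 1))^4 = ((0 5 7 11 2 12 1))^4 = (0 2 5 12 7 1 11)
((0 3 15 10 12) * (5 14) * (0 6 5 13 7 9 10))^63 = (15)(5 6 12 10 9 7 13 14)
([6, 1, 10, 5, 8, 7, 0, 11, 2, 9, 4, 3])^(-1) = [6, 1, 8, 11, 10, 3, 0, 5, 4, 9, 2, 7]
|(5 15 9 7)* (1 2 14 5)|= 7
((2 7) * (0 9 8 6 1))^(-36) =(0 1 6 8 9)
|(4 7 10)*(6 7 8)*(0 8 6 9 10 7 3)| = 7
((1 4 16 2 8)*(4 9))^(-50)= ((1 9 4 16 2 8))^(-50)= (1 2 4)(8 16 9)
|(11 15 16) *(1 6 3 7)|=|(1 6 3 7)(11 15 16)|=12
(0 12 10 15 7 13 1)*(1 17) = (0 12 10 15 7 13 17 1) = [12, 0, 2, 3, 4, 5, 6, 13, 8, 9, 15, 11, 10, 17, 14, 7, 16, 1]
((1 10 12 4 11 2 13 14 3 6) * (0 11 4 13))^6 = ((0 11 2)(1 10 12 13 14 3 6))^6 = (1 6 3 14 13 12 10)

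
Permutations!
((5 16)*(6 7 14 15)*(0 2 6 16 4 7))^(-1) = (0 6 2)(4 5 16 15 14 7)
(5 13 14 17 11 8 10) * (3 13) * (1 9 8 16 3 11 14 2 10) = [0, 9, 10, 13, 4, 11, 6, 7, 1, 8, 5, 16, 12, 2, 17, 15, 3, 14] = (1 9 8)(2 10 5 11 16 3 13)(14 17)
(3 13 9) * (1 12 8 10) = (1 12 8 10)(3 13 9) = [0, 12, 2, 13, 4, 5, 6, 7, 10, 3, 1, 11, 8, 9]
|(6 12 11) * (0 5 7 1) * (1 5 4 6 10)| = |(0 4 6 12 11 10 1)(5 7)| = 14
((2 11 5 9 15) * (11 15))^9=(2 15)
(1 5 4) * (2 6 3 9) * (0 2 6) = (0 2)(1 5 4)(3 9 6) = [2, 5, 0, 9, 1, 4, 3, 7, 8, 6]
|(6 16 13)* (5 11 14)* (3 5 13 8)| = 8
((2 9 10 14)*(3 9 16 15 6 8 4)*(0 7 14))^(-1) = ((0 7 14 2 16 15 6 8 4 3 9 10))^(-1) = (0 10 9 3 4 8 6 15 16 2 14 7)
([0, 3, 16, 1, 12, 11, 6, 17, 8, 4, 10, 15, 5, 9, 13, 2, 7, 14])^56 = [0, 1, 12, 3, 17, 13, 6, 11, 8, 7, 10, 9, 14, 16, 2, 4, 5, 15]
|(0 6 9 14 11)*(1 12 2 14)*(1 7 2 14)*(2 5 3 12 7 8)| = 12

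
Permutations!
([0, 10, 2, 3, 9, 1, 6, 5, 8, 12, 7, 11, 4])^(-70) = (1 7)(4 12 9)(5 10)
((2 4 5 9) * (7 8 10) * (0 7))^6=((0 7 8 10)(2 4 5 9))^6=(0 8)(2 5)(4 9)(7 10)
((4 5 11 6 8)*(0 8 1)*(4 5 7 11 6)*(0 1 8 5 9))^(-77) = ((0 5 6 8 9)(4 7 11))^(-77) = (0 8 5 9 6)(4 7 11)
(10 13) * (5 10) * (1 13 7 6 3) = (1 13 5 10 7 6 3) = [0, 13, 2, 1, 4, 10, 3, 6, 8, 9, 7, 11, 12, 5]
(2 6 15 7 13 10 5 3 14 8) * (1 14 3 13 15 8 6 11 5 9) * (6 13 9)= (1 14 13 10 6 8 2 11 5 9)(7 15)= [0, 14, 11, 3, 4, 9, 8, 15, 2, 1, 6, 5, 12, 10, 13, 7]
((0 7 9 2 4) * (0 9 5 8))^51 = ((0 7 5 8)(2 4 9))^51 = (9)(0 8 5 7)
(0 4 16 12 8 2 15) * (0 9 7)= (0 4 16 12 8 2 15 9 7)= [4, 1, 15, 3, 16, 5, 6, 0, 2, 7, 10, 11, 8, 13, 14, 9, 12]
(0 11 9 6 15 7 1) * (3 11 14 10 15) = (0 14 10 15 7 1)(3 11 9 6) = [14, 0, 2, 11, 4, 5, 3, 1, 8, 6, 15, 9, 12, 13, 10, 7]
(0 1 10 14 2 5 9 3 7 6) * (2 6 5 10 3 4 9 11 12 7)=(0 1 3 2 10 14 6)(4 9)(5 11 12 7)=[1, 3, 10, 2, 9, 11, 0, 5, 8, 4, 14, 12, 7, 13, 6]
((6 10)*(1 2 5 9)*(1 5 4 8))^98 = (10)(1 4)(2 8)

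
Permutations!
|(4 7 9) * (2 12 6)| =|(2 12 6)(4 7 9)| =3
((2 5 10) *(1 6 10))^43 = (1 2 6 5 10)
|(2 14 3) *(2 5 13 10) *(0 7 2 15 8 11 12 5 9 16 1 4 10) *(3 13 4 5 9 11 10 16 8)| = 140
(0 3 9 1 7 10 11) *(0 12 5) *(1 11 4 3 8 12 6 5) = (0 8 12 1 7 10 4 3 9 11 6 5) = [8, 7, 2, 9, 3, 0, 5, 10, 12, 11, 4, 6, 1]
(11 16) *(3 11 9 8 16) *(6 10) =(3 11)(6 10)(8 16 9) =[0, 1, 2, 11, 4, 5, 10, 7, 16, 8, 6, 3, 12, 13, 14, 15, 9]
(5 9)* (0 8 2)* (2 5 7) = (0 8 5 9 7 2) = [8, 1, 0, 3, 4, 9, 6, 2, 5, 7]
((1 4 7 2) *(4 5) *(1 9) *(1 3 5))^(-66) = ((2 9 3 5 4 7))^(-66) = (9)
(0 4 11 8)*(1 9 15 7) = (0 4 11 8)(1 9 15 7) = [4, 9, 2, 3, 11, 5, 6, 1, 0, 15, 10, 8, 12, 13, 14, 7]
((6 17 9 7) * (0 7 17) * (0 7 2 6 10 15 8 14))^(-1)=(0 14 8 15 10 7 6 2)(9 17)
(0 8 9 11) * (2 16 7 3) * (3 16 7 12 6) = (0 8 9 11)(2 7 16 12 6 3) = [8, 1, 7, 2, 4, 5, 3, 16, 9, 11, 10, 0, 6, 13, 14, 15, 12]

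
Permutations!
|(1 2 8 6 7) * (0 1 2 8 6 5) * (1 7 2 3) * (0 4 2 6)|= |(0 7 3 1 8 5 4 2)|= 8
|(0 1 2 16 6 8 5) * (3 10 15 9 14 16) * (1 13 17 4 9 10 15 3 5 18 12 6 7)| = 132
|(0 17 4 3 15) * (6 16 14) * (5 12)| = 30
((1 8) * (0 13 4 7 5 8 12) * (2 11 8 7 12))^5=(0 13 4 12)(1 2 11 8)(5 7)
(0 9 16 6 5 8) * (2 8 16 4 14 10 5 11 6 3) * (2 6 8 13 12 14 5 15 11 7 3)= (0 9 4 5 16 2 13 12 14 10 15 11 8)(3 6 7)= [9, 1, 13, 6, 5, 16, 7, 3, 0, 4, 15, 8, 14, 12, 10, 11, 2]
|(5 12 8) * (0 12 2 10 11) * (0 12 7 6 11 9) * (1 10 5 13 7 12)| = |(0 12 8 13 7 6 11 1 10 9)(2 5)| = 10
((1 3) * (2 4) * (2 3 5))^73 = ((1 5 2 4 3))^73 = (1 4 5 3 2)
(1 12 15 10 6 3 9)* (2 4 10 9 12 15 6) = (1 15 9)(2 4 10)(3 12 6) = [0, 15, 4, 12, 10, 5, 3, 7, 8, 1, 2, 11, 6, 13, 14, 9]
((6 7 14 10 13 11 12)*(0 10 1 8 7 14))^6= ((0 10 13 11 12 6 14 1 8 7))^6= (0 14 13 8 12)(1 11 7 6 10)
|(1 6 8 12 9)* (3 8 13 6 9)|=6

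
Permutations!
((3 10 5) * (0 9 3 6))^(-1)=(0 6 5 10 3 9)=((0 9 3 10 5 6))^(-1)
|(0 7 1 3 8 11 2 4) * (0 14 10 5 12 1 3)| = 12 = |(0 7 3 8 11 2 4 14 10 5 12 1)|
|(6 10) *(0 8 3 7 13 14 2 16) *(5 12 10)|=8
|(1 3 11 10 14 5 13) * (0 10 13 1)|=|(0 10 14 5 1 3 11 13)|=8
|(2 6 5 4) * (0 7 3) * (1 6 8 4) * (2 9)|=|(0 7 3)(1 6 5)(2 8 4 9)|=12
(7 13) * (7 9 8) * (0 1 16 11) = (0 1 16 11)(7 13 9 8) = [1, 16, 2, 3, 4, 5, 6, 13, 7, 8, 10, 0, 12, 9, 14, 15, 11]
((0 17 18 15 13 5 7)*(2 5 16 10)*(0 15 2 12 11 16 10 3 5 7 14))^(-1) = ((0 17 18 2 7 15 13 10 12 11 16 3 5 14))^(-1) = (0 14 5 3 16 11 12 10 13 15 7 2 18 17)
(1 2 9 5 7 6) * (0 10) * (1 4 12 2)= (0 10)(2 9 5 7 6 4 12)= [10, 1, 9, 3, 12, 7, 4, 6, 8, 5, 0, 11, 2]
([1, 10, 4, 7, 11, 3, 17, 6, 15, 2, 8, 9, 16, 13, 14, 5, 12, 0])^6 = [3, 7, 11, 10, 9, 1, 15, 8, 17, 4, 6, 2, 12, 13, 14, 0, 16, 5]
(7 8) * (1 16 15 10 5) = (1 16 15 10 5)(7 8) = [0, 16, 2, 3, 4, 1, 6, 8, 7, 9, 5, 11, 12, 13, 14, 10, 15]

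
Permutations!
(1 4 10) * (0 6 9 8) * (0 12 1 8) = (0 6 9)(1 4 10 8 12) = [6, 4, 2, 3, 10, 5, 9, 7, 12, 0, 8, 11, 1]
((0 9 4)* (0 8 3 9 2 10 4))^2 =((0 2 10 4 8 3 9))^2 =(0 10 8 9 2 4 3)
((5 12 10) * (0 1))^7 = (0 1)(5 12 10)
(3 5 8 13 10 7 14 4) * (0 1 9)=(0 1 9)(3 5 8 13 10 7 14 4)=[1, 9, 2, 5, 3, 8, 6, 14, 13, 0, 7, 11, 12, 10, 4]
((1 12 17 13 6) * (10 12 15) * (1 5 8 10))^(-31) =((1 15)(5 8 10 12 17 13 6))^(-31) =(1 15)(5 17 8 13 10 6 12)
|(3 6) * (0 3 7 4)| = |(0 3 6 7 4)| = 5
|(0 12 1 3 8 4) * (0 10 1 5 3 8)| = |(0 12 5 3)(1 8 4 10)| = 4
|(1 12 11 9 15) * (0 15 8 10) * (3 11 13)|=|(0 15 1 12 13 3 11 9 8 10)|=10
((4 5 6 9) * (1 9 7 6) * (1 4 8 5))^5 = (9)(6 7)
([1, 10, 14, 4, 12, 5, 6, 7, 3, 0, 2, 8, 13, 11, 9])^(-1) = (0 9 14 2 10 1)(3 8 11 13 12 4)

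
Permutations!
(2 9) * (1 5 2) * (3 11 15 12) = (1 5 2 9)(3 11 15 12) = [0, 5, 9, 11, 4, 2, 6, 7, 8, 1, 10, 15, 3, 13, 14, 12]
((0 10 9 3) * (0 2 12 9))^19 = (0 10)(2 3 9 12)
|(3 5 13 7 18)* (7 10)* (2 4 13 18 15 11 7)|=12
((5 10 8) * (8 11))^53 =((5 10 11 8))^53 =(5 10 11 8)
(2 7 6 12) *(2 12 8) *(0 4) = (12)(0 4)(2 7 6 8) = [4, 1, 7, 3, 0, 5, 8, 6, 2, 9, 10, 11, 12]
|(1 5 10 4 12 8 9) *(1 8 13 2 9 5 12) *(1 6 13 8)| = 10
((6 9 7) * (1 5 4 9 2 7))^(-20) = (9)(2 7 6)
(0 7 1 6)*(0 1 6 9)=[7, 9, 2, 3, 4, 5, 1, 6, 8, 0]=(0 7 6 1 9)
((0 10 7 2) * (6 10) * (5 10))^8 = ((0 6 5 10 7 2))^8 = (0 5 7)(2 6 10)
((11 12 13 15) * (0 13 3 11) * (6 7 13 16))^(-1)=((0 16 6 7 13 15)(3 11 12))^(-1)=(0 15 13 7 6 16)(3 12 11)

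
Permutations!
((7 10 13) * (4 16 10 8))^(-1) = (4 8 7 13 10 16)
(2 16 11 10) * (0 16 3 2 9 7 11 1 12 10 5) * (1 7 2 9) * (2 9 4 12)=(0 16 7 11 5)(1 2 3 4 12 10)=[16, 2, 3, 4, 12, 0, 6, 11, 8, 9, 1, 5, 10, 13, 14, 15, 7]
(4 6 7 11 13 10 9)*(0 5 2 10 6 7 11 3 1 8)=(0 5 2 10 9 4 7 3 1 8)(6 11 13)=[5, 8, 10, 1, 7, 2, 11, 3, 0, 4, 9, 13, 12, 6]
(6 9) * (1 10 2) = (1 10 2)(6 9) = [0, 10, 1, 3, 4, 5, 9, 7, 8, 6, 2]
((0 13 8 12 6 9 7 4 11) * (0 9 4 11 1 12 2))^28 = ((0 13 8 2)(1 12 6 4)(7 11 9))^28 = (13)(7 11 9)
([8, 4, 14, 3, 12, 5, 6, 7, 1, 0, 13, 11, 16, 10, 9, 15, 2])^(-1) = (0 9 14 2 16 12 4 1 8)(10 13)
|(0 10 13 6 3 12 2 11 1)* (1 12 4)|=|(0 10 13 6 3 4 1)(2 11 12)|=21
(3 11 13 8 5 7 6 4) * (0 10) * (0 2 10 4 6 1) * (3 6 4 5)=(0 5 7 1)(2 10)(3 11 13 8)(4 6)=[5, 0, 10, 11, 6, 7, 4, 1, 3, 9, 2, 13, 12, 8]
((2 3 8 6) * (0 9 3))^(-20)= (0 6 3)(2 8 9)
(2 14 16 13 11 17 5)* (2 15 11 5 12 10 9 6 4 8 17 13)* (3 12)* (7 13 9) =[0, 1, 14, 12, 8, 15, 4, 13, 17, 6, 7, 9, 10, 5, 16, 11, 2, 3] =(2 14 16)(3 12 10 7 13 5 15 11 9 6 4 8 17)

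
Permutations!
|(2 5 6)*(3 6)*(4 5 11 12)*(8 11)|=|(2 8 11 12 4 5 3 6)|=8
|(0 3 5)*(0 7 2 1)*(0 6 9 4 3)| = 8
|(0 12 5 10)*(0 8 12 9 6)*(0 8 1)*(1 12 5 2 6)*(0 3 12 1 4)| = |(0 9 4)(1 3 12 2 6 8 5 10)| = 24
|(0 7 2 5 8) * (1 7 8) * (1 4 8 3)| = 8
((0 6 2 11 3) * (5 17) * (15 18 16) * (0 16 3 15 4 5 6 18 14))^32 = (0 2 4)(3 15 17)(5 18 11)(6 16 14)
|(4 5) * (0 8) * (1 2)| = |(0 8)(1 2)(4 5)| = 2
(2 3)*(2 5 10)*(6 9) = (2 3 5 10)(6 9) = [0, 1, 3, 5, 4, 10, 9, 7, 8, 6, 2]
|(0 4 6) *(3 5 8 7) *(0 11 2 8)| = 9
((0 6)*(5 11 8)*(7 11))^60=(11)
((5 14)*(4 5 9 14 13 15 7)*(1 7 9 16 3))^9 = (1 3 16 14 9 15 13 5 4 7)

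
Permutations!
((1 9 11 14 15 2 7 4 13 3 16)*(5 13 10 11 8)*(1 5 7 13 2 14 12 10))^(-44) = ((1 9 8 7 4)(2 13 3 16 5)(10 11 12)(14 15))^(-44) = (1 9 8 7 4)(2 13 3 16 5)(10 11 12)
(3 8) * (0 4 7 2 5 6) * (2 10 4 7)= (0 7 10 4 2 5 6)(3 8)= [7, 1, 5, 8, 2, 6, 0, 10, 3, 9, 4]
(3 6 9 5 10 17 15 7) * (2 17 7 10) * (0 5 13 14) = [5, 1, 17, 6, 4, 2, 9, 3, 8, 13, 7, 11, 12, 14, 0, 10, 16, 15] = (0 5 2 17 15 10 7 3 6 9 13 14)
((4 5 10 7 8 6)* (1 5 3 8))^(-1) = ((1 5 10 7)(3 8 6 4))^(-1) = (1 7 10 5)(3 4 6 8)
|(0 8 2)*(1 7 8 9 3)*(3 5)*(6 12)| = |(0 9 5 3 1 7 8 2)(6 12)| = 8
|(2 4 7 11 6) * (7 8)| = |(2 4 8 7 11 6)| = 6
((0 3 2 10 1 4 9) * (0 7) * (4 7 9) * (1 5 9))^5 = ((0 3 2 10 5 9 1 7))^5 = (0 9 2 7 5 3 1 10)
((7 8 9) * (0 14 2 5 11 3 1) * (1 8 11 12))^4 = ((0 14 2 5 12 1)(3 8 9 7 11))^4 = (0 12 2)(1 5 14)(3 11 7 9 8)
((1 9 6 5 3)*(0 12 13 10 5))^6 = ((0 12 13 10 5 3 1 9 6))^6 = (0 1 10)(3 13 6)(5 12 9)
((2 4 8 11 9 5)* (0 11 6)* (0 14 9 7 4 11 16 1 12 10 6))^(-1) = ((0 16 1 12 10 6 14 9 5 2 11 7 4 8))^(-1) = (0 8 4 7 11 2 5 9 14 6 10 12 1 16)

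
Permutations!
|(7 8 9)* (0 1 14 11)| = 12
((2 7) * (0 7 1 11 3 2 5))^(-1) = ((0 7 5)(1 11 3 2))^(-1) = (0 5 7)(1 2 3 11)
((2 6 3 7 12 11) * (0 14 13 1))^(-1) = (0 1 13 14)(2 11 12 7 3 6)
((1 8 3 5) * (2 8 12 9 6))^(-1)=(1 5 3 8 2 6 9 12)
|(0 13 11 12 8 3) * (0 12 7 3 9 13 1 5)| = 21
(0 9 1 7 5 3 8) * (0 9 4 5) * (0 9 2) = (0 4 5 3 8 2)(1 7 9) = [4, 7, 0, 8, 5, 3, 6, 9, 2, 1]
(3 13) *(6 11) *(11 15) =[0, 1, 2, 13, 4, 5, 15, 7, 8, 9, 10, 6, 12, 3, 14, 11] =(3 13)(6 15 11)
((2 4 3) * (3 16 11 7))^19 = ((2 4 16 11 7 3))^19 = (2 4 16 11 7 3)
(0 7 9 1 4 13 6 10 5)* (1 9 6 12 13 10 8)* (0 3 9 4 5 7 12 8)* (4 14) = (0 12 13 8 1 5 3 9 14 4 10 7 6) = [12, 5, 2, 9, 10, 3, 0, 6, 1, 14, 7, 11, 13, 8, 4]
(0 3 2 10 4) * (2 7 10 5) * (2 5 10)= (0 3 7 2 10 4)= [3, 1, 10, 7, 0, 5, 6, 2, 8, 9, 4]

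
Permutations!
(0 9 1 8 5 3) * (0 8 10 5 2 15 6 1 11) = (0 9 11)(1 10 5 3 8 2 15 6) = [9, 10, 15, 8, 4, 3, 1, 7, 2, 11, 5, 0, 12, 13, 14, 6]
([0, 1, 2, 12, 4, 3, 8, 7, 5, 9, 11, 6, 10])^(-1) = (3 5 8 6 11 10 12)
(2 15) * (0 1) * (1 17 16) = (0 17 16 1)(2 15) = [17, 0, 15, 3, 4, 5, 6, 7, 8, 9, 10, 11, 12, 13, 14, 2, 1, 16]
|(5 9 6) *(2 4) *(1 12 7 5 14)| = |(1 12 7 5 9 6 14)(2 4)| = 14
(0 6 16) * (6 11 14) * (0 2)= (0 11 14 6 16 2)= [11, 1, 0, 3, 4, 5, 16, 7, 8, 9, 10, 14, 12, 13, 6, 15, 2]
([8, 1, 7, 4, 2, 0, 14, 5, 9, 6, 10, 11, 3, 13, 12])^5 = (0 12 5 14 7 6 2 9 4 8 3)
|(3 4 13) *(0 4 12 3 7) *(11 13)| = |(0 4 11 13 7)(3 12)| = 10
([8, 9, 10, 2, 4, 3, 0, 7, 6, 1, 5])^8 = [6, 1, 2, 3, 4, 5, 8, 7, 0, 9, 10]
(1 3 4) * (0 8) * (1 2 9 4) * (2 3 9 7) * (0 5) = (0 8 5)(1 9 4 3)(2 7) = [8, 9, 7, 1, 3, 0, 6, 2, 5, 4]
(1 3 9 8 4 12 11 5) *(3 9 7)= (1 9 8 4 12 11 5)(3 7)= [0, 9, 2, 7, 12, 1, 6, 3, 4, 8, 10, 5, 11]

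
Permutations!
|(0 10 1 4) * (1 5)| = 5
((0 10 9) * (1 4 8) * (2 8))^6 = ((0 10 9)(1 4 2 8))^6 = (10)(1 2)(4 8)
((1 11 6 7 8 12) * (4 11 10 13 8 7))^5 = (13)(4 6 11)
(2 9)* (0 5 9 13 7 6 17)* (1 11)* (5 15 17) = (0 15 17)(1 11)(2 13 7 6 5 9) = [15, 11, 13, 3, 4, 9, 5, 6, 8, 2, 10, 1, 12, 7, 14, 17, 16, 0]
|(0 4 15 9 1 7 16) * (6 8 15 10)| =|(0 4 10 6 8 15 9 1 7 16)| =10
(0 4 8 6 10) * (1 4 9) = (0 9 1 4 8 6 10) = [9, 4, 2, 3, 8, 5, 10, 7, 6, 1, 0]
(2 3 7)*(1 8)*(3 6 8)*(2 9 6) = (1 3 7 9 6 8) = [0, 3, 2, 7, 4, 5, 8, 9, 1, 6]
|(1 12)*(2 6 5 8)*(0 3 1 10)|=20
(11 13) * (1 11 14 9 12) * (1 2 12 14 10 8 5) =(1 11 13 10 8 5)(2 12)(9 14) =[0, 11, 12, 3, 4, 1, 6, 7, 5, 14, 8, 13, 2, 10, 9]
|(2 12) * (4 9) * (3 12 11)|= |(2 11 3 12)(4 9)|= 4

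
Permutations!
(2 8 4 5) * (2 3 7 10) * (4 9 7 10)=[0, 1, 8, 10, 5, 3, 6, 4, 9, 7, 2]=(2 8 9 7 4 5 3 10)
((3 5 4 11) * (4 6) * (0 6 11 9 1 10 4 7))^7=((0 6 7)(1 10 4 9)(3 5 11))^7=(0 6 7)(1 9 4 10)(3 5 11)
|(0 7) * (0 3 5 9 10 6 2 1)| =9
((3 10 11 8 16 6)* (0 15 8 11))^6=((0 15 8 16 6 3 10))^6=(0 10 3 6 16 8 15)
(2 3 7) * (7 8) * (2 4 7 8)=(8)(2 3)(4 7)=[0, 1, 3, 2, 7, 5, 6, 4, 8]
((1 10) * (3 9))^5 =((1 10)(3 9))^5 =(1 10)(3 9)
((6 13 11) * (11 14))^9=((6 13 14 11))^9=(6 13 14 11)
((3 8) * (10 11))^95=(3 8)(10 11)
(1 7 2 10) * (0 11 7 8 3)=(0 11 7 2 10 1 8 3)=[11, 8, 10, 0, 4, 5, 6, 2, 3, 9, 1, 7]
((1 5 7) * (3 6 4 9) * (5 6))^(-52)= ((1 6 4 9 3 5 7))^(-52)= (1 3 6 5 4 7 9)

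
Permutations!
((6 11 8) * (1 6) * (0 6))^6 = ((0 6 11 8 1))^6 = (0 6 11 8 1)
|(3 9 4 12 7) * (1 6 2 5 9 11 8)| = |(1 6 2 5 9 4 12 7 3 11 8)| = 11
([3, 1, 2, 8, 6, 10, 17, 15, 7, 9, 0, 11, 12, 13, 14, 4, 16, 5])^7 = [17, 1, 2, 5, 8, 4, 7, 0, 10, 9, 6, 11, 12, 13, 14, 3, 16, 15]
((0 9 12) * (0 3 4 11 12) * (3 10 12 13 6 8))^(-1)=(0 9)(3 8 6 13 11 4)(10 12)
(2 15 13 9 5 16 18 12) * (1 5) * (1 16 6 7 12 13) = (1 5 6 7 12 2 15)(9 16 18 13) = [0, 5, 15, 3, 4, 6, 7, 12, 8, 16, 10, 11, 2, 9, 14, 1, 18, 17, 13]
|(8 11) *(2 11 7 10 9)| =|(2 11 8 7 10 9)| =6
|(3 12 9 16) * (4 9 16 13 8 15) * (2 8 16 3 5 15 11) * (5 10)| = |(2 8 11)(3 12)(4 9 13 16 10 5 15)| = 42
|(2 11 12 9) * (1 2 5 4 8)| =8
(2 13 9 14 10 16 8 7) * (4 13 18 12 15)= (2 18 12 15 4 13 9 14 10 16 8 7)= [0, 1, 18, 3, 13, 5, 6, 2, 7, 14, 16, 11, 15, 9, 10, 4, 8, 17, 12]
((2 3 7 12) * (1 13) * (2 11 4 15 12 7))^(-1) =(1 13)(2 3)(4 11 12 15)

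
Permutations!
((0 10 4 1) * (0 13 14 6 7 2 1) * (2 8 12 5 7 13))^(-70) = ((0 10 4)(1 2)(5 7 8 12)(6 13 14))^(-70) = (0 4 10)(5 8)(6 14 13)(7 12)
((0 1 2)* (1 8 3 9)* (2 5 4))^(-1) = (0 2 4 5 1 9 3 8)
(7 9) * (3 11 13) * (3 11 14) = [0, 1, 2, 14, 4, 5, 6, 9, 8, 7, 10, 13, 12, 11, 3] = (3 14)(7 9)(11 13)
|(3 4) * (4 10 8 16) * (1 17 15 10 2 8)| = |(1 17 15 10)(2 8 16 4 3)| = 20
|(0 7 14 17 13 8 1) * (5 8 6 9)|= 10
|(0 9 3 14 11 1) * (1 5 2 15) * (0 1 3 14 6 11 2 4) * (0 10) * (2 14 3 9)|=10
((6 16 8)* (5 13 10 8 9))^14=((5 13 10 8 6 16 9))^14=(16)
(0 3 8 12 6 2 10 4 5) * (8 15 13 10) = (0 3 15 13 10 4 5)(2 8 12 6) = [3, 1, 8, 15, 5, 0, 2, 7, 12, 9, 4, 11, 6, 10, 14, 13]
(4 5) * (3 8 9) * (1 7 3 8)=(1 7 3)(4 5)(8 9)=[0, 7, 2, 1, 5, 4, 6, 3, 9, 8]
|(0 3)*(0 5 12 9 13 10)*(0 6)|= 8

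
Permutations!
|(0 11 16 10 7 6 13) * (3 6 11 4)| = |(0 4 3 6 13)(7 11 16 10)| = 20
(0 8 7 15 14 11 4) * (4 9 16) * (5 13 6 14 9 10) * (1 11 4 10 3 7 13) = (0 8 13 6 14 4)(1 11 3 7 15 9 16 10 5) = [8, 11, 2, 7, 0, 1, 14, 15, 13, 16, 5, 3, 12, 6, 4, 9, 10]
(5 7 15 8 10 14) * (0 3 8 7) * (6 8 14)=[3, 1, 2, 14, 4, 0, 8, 15, 10, 9, 6, 11, 12, 13, 5, 7]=(0 3 14 5)(6 8 10)(7 15)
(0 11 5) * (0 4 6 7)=(0 11 5 4 6 7)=[11, 1, 2, 3, 6, 4, 7, 0, 8, 9, 10, 5]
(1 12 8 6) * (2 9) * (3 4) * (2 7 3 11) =(1 12 8 6)(2 9 7 3 4 11) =[0, 12, 9, 4, 11, 5, 1, 3, 6, 7, 10, 2, 8]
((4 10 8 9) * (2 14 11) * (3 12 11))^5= ((2 14 3 12 11)(4 10 8 9))^5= (14)(4 10 8 9)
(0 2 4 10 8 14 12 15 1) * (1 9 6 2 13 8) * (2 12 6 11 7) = [13, 0, 4, 3, 10, 5, 12, 2, 14, 11, 1, 7, 15, 8, 6, 9] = (0 13 8 14 6 12 15 9 11 7 2 4 10 1)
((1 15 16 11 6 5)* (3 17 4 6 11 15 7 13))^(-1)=(1 5 6 4 17 3 13 7)(15 16)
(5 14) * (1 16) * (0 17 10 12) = [17, 16, 2, 3, 4, 14, 6, 7, 8, 9, 12, 11, 0, 13, 5, 15, 1, 10] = (0 17 10 12)(1 16)(5 14)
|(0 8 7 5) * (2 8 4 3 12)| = 8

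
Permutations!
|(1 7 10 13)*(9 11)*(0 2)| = |(0 2)(1 7 10 13)(9 11)| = 4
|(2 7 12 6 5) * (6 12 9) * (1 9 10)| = 7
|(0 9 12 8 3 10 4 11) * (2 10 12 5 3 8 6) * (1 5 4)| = |(0 9 4 11)(1 5 3 12 6 2 10)| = 28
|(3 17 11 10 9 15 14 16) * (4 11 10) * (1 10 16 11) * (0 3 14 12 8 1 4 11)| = |(0 3 17 16 14)(1 10 9 15 12 8)| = 30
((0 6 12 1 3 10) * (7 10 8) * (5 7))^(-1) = ((0 6 12 1 3 8 5 7 10))^(-1) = (0 10 7 5 8 3 1 12 6)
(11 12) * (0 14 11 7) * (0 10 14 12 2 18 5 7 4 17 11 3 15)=[12, 1, 18, 15, 17, 7, 6, 10, 8, 9, 14, 2, 4, 13, 3, 0, 16, 11, 5]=(0 12 4 17 11 2 18 5 7 10 14 3 15)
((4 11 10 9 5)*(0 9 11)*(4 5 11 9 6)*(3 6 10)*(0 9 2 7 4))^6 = ((0 10 2 7 4 9 11 3 6))^6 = (0 11 7)(2 6 9)(3 4 10)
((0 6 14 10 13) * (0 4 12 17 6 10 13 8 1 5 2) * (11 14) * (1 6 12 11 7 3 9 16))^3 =(0 6 9 5 10 7 16 2 8 3 1)(4 13 14 11)(12 17)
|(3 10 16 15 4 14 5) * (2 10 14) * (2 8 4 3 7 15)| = 30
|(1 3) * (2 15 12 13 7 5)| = 6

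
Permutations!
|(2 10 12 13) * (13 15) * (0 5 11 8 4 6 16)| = |(0 5 11 8 4 6 16)(2 10 12 15 13)| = 35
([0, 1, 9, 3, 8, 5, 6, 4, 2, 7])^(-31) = [0, 1, 8, 3, 7, 5, 6, 9, 4, 2]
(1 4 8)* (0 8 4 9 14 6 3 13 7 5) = (0 8 1 9 14 6 3 13 7 5) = [8, 9, 2, 13, 4, 0, 3, 5, 1, 14, 10, 11, 12, 7, 6]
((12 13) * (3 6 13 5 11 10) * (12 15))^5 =(3 5 13 10 12 6 11 15)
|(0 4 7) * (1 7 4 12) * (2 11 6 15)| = 4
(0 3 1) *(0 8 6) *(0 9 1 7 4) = [3, 8, 2, 7, 0, 5, 9, 4, 6, 1] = (0 3 7 4)(1 8 6 9)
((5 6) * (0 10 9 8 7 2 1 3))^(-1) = (0 3 1 2 7 8 9 10)(5 6)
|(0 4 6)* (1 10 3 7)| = |(0 4 6)(1 10 3 7)| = 12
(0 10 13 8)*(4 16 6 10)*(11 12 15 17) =(0 4 16 6 10 13 8)(11 12 15 17) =[4, 1, 2, 3, 16, 5, 10, 7, 0, 9, 13, 12, 15, 8, 14, 17, 6, 11]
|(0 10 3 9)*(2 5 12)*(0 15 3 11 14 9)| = |(0 10 11 14 9 15 3)(2 5 12)| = 21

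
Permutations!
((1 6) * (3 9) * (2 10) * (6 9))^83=((1 9 3 6)(2 10))^83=(1 6 3 9)(2 10)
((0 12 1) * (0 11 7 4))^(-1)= (0 4 7 11 1 12)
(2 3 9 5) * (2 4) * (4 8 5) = (2 3 9 4)(5 8) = [0, 1, 3, 9, 2, 8, 6, 7, 5, 4]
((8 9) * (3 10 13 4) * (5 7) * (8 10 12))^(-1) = (3 4 13 10 9 8 12)(5 7)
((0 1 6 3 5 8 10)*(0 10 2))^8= ((10)(0 1 6 3 5 8 2))^8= (10)(0 1 6 3 5 8 2)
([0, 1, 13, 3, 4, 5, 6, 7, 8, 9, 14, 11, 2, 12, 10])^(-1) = [0, 1, 12, 3, 4, 5, 6, 7, 8, 9, 14, 11, 13, 2, 10]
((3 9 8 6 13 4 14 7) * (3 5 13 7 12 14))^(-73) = ((3 9 8 6 7 5 13 4)(12 14))^(-73) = (3 4 13 5 7 6 8 9)(12 14)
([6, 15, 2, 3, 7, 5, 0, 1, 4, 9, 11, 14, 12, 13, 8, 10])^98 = (1 10 14 4)(7 15 11 8)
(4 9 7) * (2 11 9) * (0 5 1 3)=(0 5 1 3)(2 11 9 7 4)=[5, 3, 11, 0, 2, 1, 6, 4, 8, 7, 10, 9]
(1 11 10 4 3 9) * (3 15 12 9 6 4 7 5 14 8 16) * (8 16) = (1 11 10 7 5 14 16 3 6 4 15 12 9) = [0, 11, 2, 6, 15, 14, 4, 5, 8, 1, 7, 10, 9, 13, 16, 12, 3]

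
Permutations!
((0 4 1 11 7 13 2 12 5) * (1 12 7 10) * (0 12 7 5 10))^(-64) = (0 12 7 1 2)(4 10 13 11 5)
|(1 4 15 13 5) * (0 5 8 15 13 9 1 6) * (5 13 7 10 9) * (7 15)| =11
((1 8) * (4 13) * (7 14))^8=(14)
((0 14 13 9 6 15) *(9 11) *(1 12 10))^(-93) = (0 6 11 14 15 9 13)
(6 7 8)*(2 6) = [0, 1, 6, 3, 4, 5, 7, 8, 2] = (2 6 7 8)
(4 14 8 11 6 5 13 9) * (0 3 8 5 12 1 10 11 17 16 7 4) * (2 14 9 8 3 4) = (0 4 9)(1 10 11 6 12)(2 14 5 13 8 17 16 7) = [4, 10, 14, 3, 9, 13, 12, 2, 17, 0, 11, 6, 1, 8, 5, 15, 7, 16]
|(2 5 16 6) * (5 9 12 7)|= |(2 9 12 7 5 16 6)|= 7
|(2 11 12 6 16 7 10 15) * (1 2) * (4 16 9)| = 11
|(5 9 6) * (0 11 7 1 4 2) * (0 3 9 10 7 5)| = 11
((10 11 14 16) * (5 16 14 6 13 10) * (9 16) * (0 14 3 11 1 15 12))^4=((0 14 3 11 6 13 10 1 15 12)(5 9 16))^4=(0 6 15 3 10)(1 14 13 12 11)(5 9 16)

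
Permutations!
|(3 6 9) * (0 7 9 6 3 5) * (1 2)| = 4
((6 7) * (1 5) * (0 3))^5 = (0 3)(1 5)(6 7) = ((0 3)(1 5)(6 7))^5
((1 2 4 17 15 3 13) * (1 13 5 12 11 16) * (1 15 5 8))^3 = (1 17 11 3 2 5 16 8 4 12 15)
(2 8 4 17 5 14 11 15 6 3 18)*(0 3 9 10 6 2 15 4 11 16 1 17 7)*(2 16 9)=(0 3 18 15 16 1 17 5 14 9 10 6 2 8 11 4 7)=[3, 17, 8, 18, 7, 14, 2, 0, 11, 10, 6, 4, 12, 13, 9, 16, 1, 5, 15]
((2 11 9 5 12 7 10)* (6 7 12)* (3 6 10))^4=(12)(2 10 5 9 11)(3 6 7)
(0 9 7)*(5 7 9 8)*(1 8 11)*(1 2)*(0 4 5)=(0 11 2 1 8)(4 5 7)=[11, 8, 1, 3, 5, 7, 6, 4, 0, 9, 10, 2]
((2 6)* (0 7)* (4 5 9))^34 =(4 5 9)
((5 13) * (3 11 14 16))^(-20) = ((3 11 14 16)(5 13))^(-20) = (16)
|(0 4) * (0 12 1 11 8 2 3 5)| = 9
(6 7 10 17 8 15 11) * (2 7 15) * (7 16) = (2 16 7 10 17 8)(6 15 11) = [0, 1, 16, 3, 4, 5, 15, 10, 2, 9, 17, 6, 12, 13, 14, 11, 7, 8]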